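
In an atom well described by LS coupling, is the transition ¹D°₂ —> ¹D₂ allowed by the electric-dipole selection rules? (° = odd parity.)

allowed

Initial level: S=0, L=2, J=2, parity odd. Final level: S=0, L=2, J=2, parity even.
Parity must change: odd → even — passes.
ΔS = 0: S: 0 → 0 — passes.
ΔL = 0, ±1 (not L=0↔0): L: 2 → 2, ΔL = +0 — passes.
ΔJ = 0, ±1 (not J=0↔0): J: 2 → 2, ΔJ = +0 — passes.
All four E1 rules are satisfied.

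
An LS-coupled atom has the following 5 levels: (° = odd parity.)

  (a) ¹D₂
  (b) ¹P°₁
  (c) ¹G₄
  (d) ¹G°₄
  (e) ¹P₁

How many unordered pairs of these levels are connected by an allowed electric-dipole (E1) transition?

3

(a)–(b): allowed.
(a)–(c): forbidden (parity, ΔL, ΔJ).
(a)–(d): forbidden (ΔL, ΔJ).
(a)–(e): forbidden (parity).
(b)–(c): forbidden (ΔL, ΔJ).
(b)–(d): forbidden (parity, ΔL, ΔJ).
(b)–(e): allowed.
(c)–(d): allowed.
(c)–(e): forbidden (parity, ΔL, ΔJ).
(d)–(e): forbidden (ΔL, ΔJ).
Allowed pairs: 3 of 10.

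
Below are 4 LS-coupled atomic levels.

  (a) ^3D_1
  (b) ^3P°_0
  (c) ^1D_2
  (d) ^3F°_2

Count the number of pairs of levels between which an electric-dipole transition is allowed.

(a)–(b): allowed.
(a)–(c): forbidden (parity, ΔS).
(a)–(d): allowed.
(b)–(c): forbidden (ΔS, ΔJ).
(b)–(d): forbidden (parity, ΔL, ΔJ).
(c)–(d): forbidden (ΔS).
Allowed pairs: 2 of 6.

2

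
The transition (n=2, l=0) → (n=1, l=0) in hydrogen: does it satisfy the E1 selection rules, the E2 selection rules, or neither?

neither

Δl = 0 − 0 = +0; l_i + l_f = 0.
E1 (Δl = ±1): not satisfied.
E2 (Δl = 0,±2, l_i+l_f ≥ 2): not satisfied.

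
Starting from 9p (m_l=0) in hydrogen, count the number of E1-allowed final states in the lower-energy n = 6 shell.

4

E1 requires Δl = ±1, so l_f ∈ {0, 2}; with 0 ≤ l_f ≤ n_f−1 = 5, the allowed l_f values are {0, 2}.
For l_f = 0: m_f ∈ {m_i−1, m_i, m_i+1} ∩ [−0, 0] = {0} → 1 state.
For l_f = 2: m_f ∈ {m_i−1, m_i, m_i+1} ∩ [−2, 2] = {-1, 0, 1} → 3 states.
Total: 4.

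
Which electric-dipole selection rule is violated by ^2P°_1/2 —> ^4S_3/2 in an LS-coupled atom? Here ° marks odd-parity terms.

the ΔS = 0 rule

Parity must change: odd → even — ✓.
ΔS = 0: S: 1/2 → 3/2 — ✗.
ΔL = 0, ±1 (not L=0↔0): L: 1 → 0, ΔL = -1 — ✓.
ΔJ = 0, ±1 (not J=0↔0): J: 1/2 → 3/2, ΔJ = +1 — ✓.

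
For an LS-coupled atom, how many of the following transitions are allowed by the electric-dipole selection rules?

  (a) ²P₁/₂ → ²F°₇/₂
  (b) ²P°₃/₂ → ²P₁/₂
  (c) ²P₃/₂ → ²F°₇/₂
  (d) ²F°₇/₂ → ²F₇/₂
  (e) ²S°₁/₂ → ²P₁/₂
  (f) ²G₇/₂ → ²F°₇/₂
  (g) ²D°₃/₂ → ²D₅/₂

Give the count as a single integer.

(a) forbidden (ΔL, ΔJ fail)
(b) allowed
(c) forbidden (ΔL, ΔJ fail)
(d) allowed
(e) allowed
(f) allowed
(g) allowed
Total allowed: 5 of 7.

5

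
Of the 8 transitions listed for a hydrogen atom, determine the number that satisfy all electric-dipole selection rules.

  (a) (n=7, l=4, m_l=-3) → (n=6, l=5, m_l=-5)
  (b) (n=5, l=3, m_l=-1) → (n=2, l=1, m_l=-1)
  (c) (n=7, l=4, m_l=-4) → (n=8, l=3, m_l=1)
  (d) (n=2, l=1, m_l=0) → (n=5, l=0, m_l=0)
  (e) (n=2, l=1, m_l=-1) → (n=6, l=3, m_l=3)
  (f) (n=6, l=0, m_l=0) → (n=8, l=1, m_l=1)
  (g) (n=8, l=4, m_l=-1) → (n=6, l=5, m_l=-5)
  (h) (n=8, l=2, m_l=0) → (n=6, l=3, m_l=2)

(a) forbidden — Δm_l = -2 (E1 requires Δm_l = 0, ±1)
(b) forbidden — Δl = -2 (E1 requires Δl = ±1)
(c) forbidden — Δm_l = +5 (E1 requires Δm_l = 0, ±1)
(d) allowed
(e) forbidden — Δl = +2 (E1 requires Δl = ±1); Δm_l = +4 (E1 requires Δm_l = 0, ±1)
(f) allowed
(g) forbidden — Δm_l = -4 (E1 requires Δm_l = 0, ±1)
(h) forbidden — Δm_l = +2 (E1 requires Δm_l = 0, ±1)
Total allowed: 2 of 8.

2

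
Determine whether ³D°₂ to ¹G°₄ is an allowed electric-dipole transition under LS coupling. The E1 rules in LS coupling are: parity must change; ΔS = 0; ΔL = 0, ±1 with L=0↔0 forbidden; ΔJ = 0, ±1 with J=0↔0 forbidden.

Initial level: S=1, L=2, J=2, parity odd. Final level: S=0, L=4, J=4, parity odd.
Parity must change: odd → odd — ✗.
ΔS = 0: S: 1 → 0 — ✗.
ΔL = 0, ±1 (not L=0↔0): L: 2 → 4, ΔL = +2 — ✗.
ΔJ = 0, ±1 (not J=0↔0): J: 2 → 4, ΔJ = +2 — ✗.
Rule(s) violated: parity, ΔS, ΔL, ΔJ.

forbidden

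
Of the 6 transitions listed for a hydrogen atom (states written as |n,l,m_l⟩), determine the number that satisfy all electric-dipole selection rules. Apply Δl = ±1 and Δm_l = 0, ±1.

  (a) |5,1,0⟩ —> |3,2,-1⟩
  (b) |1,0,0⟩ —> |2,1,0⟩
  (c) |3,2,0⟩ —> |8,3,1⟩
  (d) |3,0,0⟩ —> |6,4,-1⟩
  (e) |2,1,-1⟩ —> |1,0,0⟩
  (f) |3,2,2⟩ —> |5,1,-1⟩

4

(a) allowed
(b) allowed
(c) allowed
(d) forbidden — Δl = +4 (E1 requires Δl = ±1)
(e) allowed
(f) forbidden — Δm_l = -3 (E1 requires Δm_l = 0, ±1)
Total allowed: 4 of 6.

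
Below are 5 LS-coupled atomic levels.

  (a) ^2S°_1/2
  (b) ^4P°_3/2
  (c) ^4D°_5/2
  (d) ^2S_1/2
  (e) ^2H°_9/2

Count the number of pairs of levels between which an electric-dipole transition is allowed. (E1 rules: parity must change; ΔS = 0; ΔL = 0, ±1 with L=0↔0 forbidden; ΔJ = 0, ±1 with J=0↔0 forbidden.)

(a)–(b): forbidden (parity, ΔS).
(a)–(c): forbidden (parity, ΔS, ΔL, ΔJ).
(a)–(d): forbidden (ΔL).
(a)–(e): forbidden (parity, ΔL, ΔJ).
(b)–(c): forbidden (parity).
(b)–(d): forbidden (ΔS).
(b)–(e): forbidden (parity, ΔS, ΔL, ΔJ).
(c)–(d): forbidden (ΔS, ΔL, ΔJ).
(c)–(e): forbidden (parity, ΔS, ΔL, ΔJ).
(d)–(e): forbidden (ΔL, ΔJ).
Allowed pairs: 0 of 10.

0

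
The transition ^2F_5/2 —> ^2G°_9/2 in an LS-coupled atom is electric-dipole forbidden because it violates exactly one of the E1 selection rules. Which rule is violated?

Initial level: S=1/2, L=3, J=5/2, parity even. Final level: S=1/2, L=4, J=9/2, parity odd.
Parity must change: even → odd — satisfied.
ΔS = 0: S: 1/2 → 1/2 — satisfied.
ΔL = 0, ±1 (not L=0↔0): L: 3 → 4, ΔL = +1 — satisfied.
ΔJ = 0, ±1 (not J=0↔0): J: 5/2 → 9/2, ΔJ = +2 — violated.

the ΔJ = 0, ±1 rule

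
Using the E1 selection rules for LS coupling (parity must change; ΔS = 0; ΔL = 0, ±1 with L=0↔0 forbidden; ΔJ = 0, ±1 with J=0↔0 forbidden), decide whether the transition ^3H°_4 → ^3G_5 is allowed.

Initial level: S=1, L=5, J=4, parity odd. Final level: S=1, L=4, J=5, parity even.
Parity must change: odd → even — passes.
ΔS = 0: S: 1 → 1 — passes.
ΔL = 0, ±1 (not L=0↔0): L: 5 → 4, ΔL = -1 — passes.
ΔJ = 0, ±1 (not J=0↔0): J: 4 → 5, ΔJ = +1 — passes.
All four E1 rules are satisfied.

allowed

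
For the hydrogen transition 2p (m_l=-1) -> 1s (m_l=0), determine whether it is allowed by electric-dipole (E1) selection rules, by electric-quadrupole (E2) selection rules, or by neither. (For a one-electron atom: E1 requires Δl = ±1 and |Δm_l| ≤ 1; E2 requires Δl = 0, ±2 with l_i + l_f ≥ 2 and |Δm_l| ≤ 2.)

E1

Δl = 0 − 1 = -1; l_i + l_f = 1.
Δm_l = +1.
E1 (Δl = ±1, |Δm_l| ≤ 1): satisfied.
E2 (Δl = 0,±2, l_i+l_f ≥ 2, |Δm_l| ≤ 2): not satisfied.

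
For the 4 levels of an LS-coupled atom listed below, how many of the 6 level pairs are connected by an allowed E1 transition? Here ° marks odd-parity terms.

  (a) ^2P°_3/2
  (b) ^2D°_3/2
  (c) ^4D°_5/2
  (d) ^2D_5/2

2

(a)–(b): forbidden (parity).
(a)–(c): forbidden (parity, ΔS).
(a)–(d): allowed.
(b)–(c): forbidden (parity, ΔS).
(b)–(d): allowed.
(c)–(d): forbidden (ΔS).
Allowed pairs: 2 of 6.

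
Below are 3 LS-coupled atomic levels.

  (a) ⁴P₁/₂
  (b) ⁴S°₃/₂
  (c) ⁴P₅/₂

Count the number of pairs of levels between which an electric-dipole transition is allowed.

(a)–(b): allowed.
(a)–(c): forbidden (parity, ΔJ).
(b)–(c): allowed.
Allowed pairs: 2 of 3.

2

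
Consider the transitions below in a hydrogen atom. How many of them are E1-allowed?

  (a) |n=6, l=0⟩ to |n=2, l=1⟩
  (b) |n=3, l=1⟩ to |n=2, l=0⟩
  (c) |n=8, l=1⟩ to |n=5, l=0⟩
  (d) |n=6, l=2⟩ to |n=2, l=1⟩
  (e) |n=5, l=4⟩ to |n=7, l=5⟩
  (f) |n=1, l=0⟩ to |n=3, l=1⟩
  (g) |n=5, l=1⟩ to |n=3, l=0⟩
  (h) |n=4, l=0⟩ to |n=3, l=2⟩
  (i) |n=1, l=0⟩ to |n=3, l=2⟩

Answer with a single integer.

(a) allowed
(b) allowed
(c) allowed
(d) allowed
(e) allowed
(f) allowed
(g) allowed
(h) forbidden — Δl = +2 (E1 requires Δl = ±1)
(i) forbidden — Δl = +2 (E1 requires Δl = ±1)
Total allowed: 7 of 9.

7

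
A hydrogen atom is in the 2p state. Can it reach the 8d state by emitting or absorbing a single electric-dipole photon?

Initial l = 1, final l = 2, so Δl = +1. E1 requires Δl = ±1: ✓.
All E1 selection rules are satisfied.

allowed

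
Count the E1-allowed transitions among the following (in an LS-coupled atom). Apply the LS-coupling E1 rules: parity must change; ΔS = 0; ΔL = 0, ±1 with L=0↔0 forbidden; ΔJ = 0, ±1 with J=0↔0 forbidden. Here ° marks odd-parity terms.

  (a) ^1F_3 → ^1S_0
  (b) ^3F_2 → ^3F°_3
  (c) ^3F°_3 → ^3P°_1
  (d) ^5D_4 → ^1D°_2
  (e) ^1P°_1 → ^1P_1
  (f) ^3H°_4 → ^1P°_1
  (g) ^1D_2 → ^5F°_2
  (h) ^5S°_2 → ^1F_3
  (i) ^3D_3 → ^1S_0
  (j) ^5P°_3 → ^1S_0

(a) forbidden (parity, ΔL, ΔJ fail)
(b) allowed
(c) forbidden (parity, ΔL, ΔJ fail)
(d) forbidden (ΔS, ΔJ fail)
(e) allowed
(f) forbidden (parity, ΔS, ΔL, ΔJ fail)
(g) forbidden (ΔS fails)
(h) forbidden (ΔS, ΔL fail)
(i) forbidden (parity, ΔS, ΔL, ΔJ fail)
(j) forbidden (ΔS, ΔJ fail)
Total allowed: 2 of 10.

2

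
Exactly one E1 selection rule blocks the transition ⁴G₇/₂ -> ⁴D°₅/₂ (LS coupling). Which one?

the ΔL = 0, ±1 rule

Reading off the term symbols: S 3/2→3/2, L 4→2, J 7/2→5/2, parity even→odd.
Parity must change: even → odd — passes.
ΔS = 0: S: 3/2 → 3/2 — passes.
ΔL = 0, ±1 (not L=0↔0): L: 4 → 2, ΔL = -2 — fails.
ΔJ = 0, ±1 (not J=0↔0): J: 7/2 → 5/2, ΔJ = -1 — passes.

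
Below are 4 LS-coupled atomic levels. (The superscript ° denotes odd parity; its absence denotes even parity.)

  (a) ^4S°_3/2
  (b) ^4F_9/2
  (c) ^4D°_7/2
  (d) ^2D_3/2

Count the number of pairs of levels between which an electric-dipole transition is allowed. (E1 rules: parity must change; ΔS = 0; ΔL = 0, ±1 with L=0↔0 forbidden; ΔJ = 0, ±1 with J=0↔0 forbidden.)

1

(a)–(b): forbidden (ΔL, ΔJ).
(a)–(c): forbidden (parity, ΔL, ΔJ).
(a)–(d): forbidden (ΔS, ΔL).
(b)–(c): allowed.
(b)–(d): forbidden (parity, ΔS, ΔJ).
(c)–(d): forbidden (ΔS, ΔJ).
Allowed pairs: 1 of 6.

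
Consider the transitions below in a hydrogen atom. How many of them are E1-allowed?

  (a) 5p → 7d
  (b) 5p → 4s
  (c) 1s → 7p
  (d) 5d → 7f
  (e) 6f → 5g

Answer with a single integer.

5

(a) allowed
(b) allowed
(c) allowed
(d) allowed
(e) allowed
Total allowed: 5 of 5.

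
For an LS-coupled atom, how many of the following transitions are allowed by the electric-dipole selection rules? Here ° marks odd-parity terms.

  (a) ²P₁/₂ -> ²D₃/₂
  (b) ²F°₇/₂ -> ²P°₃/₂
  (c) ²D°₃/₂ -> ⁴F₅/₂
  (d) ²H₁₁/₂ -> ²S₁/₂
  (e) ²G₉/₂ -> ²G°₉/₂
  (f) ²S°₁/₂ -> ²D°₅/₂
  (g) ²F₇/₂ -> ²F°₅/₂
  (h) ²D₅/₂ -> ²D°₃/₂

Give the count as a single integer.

(a) forbidden (parity fails)
(b) forbidden (parity, ΔL, ΔJ fail)
(c) forbidden (ΔS fails)
(d) forbidden (parity, ΔL, ΔJ fail)
(e) allowed
(f) forbidden (parity, ΔL, ΔJ fail)
(g) allowed
(h) allowed
Total allowed: 3 of 8.

3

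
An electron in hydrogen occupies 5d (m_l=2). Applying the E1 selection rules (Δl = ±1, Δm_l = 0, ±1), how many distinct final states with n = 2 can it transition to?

1

E1 requires Δl = ±1, so l_f ∈ {1, 3}; with 0 ≤ l_f ≤ n_f−1 = 1, the allowed l_f values are {1}.
For l_f = 1: m_f ∈ {m_i−1, m_i, m_i+1} ∩ [−1, 1] = {1} → 1 state.
Total: 1.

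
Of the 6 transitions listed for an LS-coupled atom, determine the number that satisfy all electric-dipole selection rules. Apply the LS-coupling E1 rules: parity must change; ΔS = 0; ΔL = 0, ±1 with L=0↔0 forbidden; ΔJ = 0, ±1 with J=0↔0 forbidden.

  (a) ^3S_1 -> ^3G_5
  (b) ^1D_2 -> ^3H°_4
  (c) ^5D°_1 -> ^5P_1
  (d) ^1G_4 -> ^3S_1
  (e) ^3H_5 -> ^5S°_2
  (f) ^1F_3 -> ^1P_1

(a) forbidden (parity, ΔL, ΔJ fail)
(b) forbidden (ΔS, ΔL, ΔJ fail)
(c) allowed
(d) forbidden (parity, ΔS, ΔL, ΔJ fail)
(e) forbidden (ΔS, ΔL, ΔJ fail)
(f) forbidden (parity, ΔL, ΔJ fail)
Total allowed: 1 of 6.

1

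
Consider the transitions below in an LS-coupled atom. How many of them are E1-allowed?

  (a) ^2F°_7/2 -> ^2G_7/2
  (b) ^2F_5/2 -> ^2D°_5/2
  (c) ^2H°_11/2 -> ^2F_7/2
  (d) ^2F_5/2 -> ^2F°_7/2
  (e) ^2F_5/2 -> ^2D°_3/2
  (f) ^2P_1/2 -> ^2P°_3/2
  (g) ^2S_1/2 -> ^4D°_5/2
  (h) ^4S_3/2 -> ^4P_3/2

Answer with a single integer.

(a) allowed
(b) allowed
(c) forbidden (ΔL, ΔJ fail)
(d) allowed
(e) allowed
(f) allowed
(g) forbidden (ΔS, ΔL, ΔJ fail)
(h) forbidden (parity fails)
Total allowed: 5 of 8.

5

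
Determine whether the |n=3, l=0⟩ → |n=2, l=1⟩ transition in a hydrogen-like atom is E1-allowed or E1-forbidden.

l: 0 → 1 (Δl = +1). Δl = ±1 ✓.
All E1 selection rules are satisfied.

allowed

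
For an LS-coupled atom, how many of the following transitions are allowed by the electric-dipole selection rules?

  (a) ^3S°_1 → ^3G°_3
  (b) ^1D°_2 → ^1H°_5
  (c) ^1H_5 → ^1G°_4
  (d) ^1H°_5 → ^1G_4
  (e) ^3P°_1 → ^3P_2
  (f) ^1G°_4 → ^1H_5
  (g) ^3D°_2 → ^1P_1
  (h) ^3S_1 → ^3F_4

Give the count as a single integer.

4

(a) forbidden (parity, ΔL, ΔJ fail)
(b) forbidden (parity, ΔL, ΔJ fail)
(c) allowed
(d) allowed
(e) allowed
(f) allowed
(g) forbidden (ΔS fails)
(h) forbidden (parity, ΔL, ΔJ fail)
Total allowed: 4 of 8.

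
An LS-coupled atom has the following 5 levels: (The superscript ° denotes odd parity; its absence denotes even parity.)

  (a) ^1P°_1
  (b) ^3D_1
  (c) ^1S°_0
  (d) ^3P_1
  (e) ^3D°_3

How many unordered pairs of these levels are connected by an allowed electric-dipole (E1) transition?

0

(a)–(b): forbidden (ΔS).
(a)–(c): forbidden (parity).
(a)–(d): forbidden (ΔS).
(a)–(e): forbidden (parity, ΔS, ΔJ).
(b)–(c): forbidden (ΔS, ΔL).
(b)–(d): forbidden (parity).
(b)–(e): forbidden (ΔJ).
(c)–(d): forbidden (ΔS).
(c)–(e): forbidden (parity, ΔS, ΔL, ΔJ).
(d)–(e): forbidden (ΔJ).
Allowed pairs: 0 of 10.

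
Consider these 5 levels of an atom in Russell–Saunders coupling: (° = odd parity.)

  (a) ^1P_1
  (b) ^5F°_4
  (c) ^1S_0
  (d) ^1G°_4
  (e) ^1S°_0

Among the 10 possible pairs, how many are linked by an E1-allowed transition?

(a)–(b): forbidden (ΔS, ΔL, ΔJ).
(a)–(c): forbidden (parity).
(a)–(d): forbidden (ΔL, ΔJ).
(a)–(e): allowed.
(b)–(c): forbidden (ΔS, ΔL, ΔJ).
(b)–(d): forbidden (parity, ΔS).
(b)–(e): forbidden (parity, ΔS, ΔL, ΔJ).
(c)–(d): forbidden (ΔL, ΔJ).
(c)–(e): forbidden (ΔL, ΔJ).
(d)–(e): forbidden (parity, ΔL, ΔJ).
Allowed pairs: 1 of 10.

1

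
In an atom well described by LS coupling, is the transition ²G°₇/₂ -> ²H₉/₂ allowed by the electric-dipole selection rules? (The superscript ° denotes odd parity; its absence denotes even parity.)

Parity must change: odd → even — ok.
ΔS = 0: S: 1/2 → 1/2 — ok.
ΔL = 0, ±1 (not L=0↔0): L: 4 → 5, ΔL = +1 — ok.
ΔJ = 0, ±1 (not J=0↔0): J: 7/2 → 9/2, ΔJ = +1 — ok.
All four E1 rules are satisfied.

allowed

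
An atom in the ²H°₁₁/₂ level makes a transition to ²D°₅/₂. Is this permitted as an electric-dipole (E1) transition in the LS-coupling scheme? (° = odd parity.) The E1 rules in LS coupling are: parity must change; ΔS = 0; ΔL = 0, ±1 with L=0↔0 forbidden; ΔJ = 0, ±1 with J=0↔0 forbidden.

Parity must change: odd → odd — fails.
ΔS = 0: S: 1/2 → 1/2 — ok.
ΔL = 0, ±1 (not L=0↔0): L: 5 → 2, ΔL = -3 — fails.
ΔJ = 0, ±1 (not J=0↔0): J: 11/2 → 5/2, ΔJ = -3 — fails.
Rule(s) violated: parity, ΔL, ΔJ.

forbidden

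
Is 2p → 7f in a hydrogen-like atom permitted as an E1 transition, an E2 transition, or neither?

E2

Δl = 3 − 1 = +2; l_i + l_f = 4.
E1 (Δl = ±1): not satisfied.
E2 (Δl = 0,±2, l_i+l_f ≥ 2): satisfied.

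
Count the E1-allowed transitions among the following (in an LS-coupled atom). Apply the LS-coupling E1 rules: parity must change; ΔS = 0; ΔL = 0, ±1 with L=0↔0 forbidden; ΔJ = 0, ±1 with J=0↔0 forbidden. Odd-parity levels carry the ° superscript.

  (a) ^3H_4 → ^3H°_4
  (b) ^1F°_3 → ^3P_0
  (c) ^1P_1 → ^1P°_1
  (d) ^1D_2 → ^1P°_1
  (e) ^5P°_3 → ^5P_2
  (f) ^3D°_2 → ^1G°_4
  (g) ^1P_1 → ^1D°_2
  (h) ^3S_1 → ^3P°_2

6

(a) allowed
(b) forbidden (ΔS, ΔL, ΔJ fail)
(c) allowed
(d) allowed
(e) allowed
(f) forbidden (parity, ΔS, ΔL, ΔJ fail)
(g) allowed
(h) allowed
Total allowed: 6 of 8.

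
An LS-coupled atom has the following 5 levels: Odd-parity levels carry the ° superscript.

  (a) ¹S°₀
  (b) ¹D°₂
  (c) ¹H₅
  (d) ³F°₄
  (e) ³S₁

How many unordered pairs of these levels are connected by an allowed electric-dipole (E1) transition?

(a)–(b): forbidden (parity, ΔL, ΔJ).
(a)–(c): forbidden (ΔL, ΔJ).
(a)–(d): forbidden (parity, ΔS, ΔL, ΔJ).
(a)–(e): forbidden (ΔS, ΔL).
(b)–(c): forbidden (ΔL, ΔJ).
(b)–(d): forbidden (parity, ΔS, ΔJ).
(b)–(e): forbidden (ΔS, ΔL).
(c)–(d): forbidden (ΔS, ΔL).
(c)–(e): forbidden (parity, ΔS, ΔL, ΔJ).
(d)–(e): forbidden (ΔL, ΔJ).
Allowed pairs: 0 of 10.

0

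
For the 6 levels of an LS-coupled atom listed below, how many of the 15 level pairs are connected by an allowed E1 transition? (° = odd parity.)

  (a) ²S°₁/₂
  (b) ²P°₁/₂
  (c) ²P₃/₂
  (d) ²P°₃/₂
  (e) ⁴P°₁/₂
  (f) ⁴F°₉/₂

3

(a)–(b): forbidden (parity).
(a)–(c): allowed.
(a)–(d): forbidden (parity).
(a)–(e): forbidden (parity, ΔS).
(a)–(f): forbidden (parity, ΔS, ΔL, ΔJ).
(b)–(c): allowed.
(b)–(d): forbidden (parity).
(b)–(e): forbidden (parity, ΔS).
(b)–(f): forbidden (parity, ΔS, ΔL, ΔJ).
(c)–(d): allowed.
(c)–(e): forbidden (ΔS).
(c)–(f): forbidden (ΔS, ΔL, ΔJ).
(d)–(e): forbidden (parity, ΔS).
(d)–(f): forbidden (parity, ΔS, ΔL, ΔJ).
(e)–(f): forbidden (parity, ΔL, ΔJ).
Allowed pairs: 3 of 15.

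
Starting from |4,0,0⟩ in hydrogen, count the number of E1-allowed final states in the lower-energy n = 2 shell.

3

E1 requires Δl = ±1, so l_f ∈ {-1, 1}; with 0 ≤ l_f ≤ n_f−1 = 1, the allowed l_f values are {1}.
For l_f = 1: m_f ∈ {m_i−1, m_i, m_i+1} ∩ [−1, 1] = {-1, 0, 1} → 3 states.
Total: 3.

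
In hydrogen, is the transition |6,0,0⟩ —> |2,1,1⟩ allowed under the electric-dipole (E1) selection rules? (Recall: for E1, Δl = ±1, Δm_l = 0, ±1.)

allowed

l: 0 → 1 (Δl = +1). Δl = ±1 passes.
Δm_l = 1 − (0) = +1. E1 requires Δm_l = 0, ±1: passes.
All E1 selection rules are satisfied.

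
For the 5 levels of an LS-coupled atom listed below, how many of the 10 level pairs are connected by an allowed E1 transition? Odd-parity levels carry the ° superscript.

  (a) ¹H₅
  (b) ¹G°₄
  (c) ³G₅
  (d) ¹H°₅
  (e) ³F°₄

(a)–(b): allowed.
(a)–(c): forbidden (parity, ΔS).
(a)–(d): allowed.
(a)–(e): forbidden (ΔS, ΔL).
(b)–(c): forbidden (ΔS).
(b)–(d): forbidden (parity).
(b)–(e): forbidden (parity, ΔS).
(c)–(d): forbidden (ΔS).
(c)–(e): allowed.
(d)–(e): forbidden (parity, ΔS, ΔL).
Allowed pairs: 3 of 10.

3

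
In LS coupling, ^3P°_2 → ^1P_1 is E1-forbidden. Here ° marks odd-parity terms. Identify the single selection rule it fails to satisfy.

Parity must change: odd → even — ok.
ΔS = 0: S: 1 → 0 — fails.
ΔL = 0, ±1 (not L=0↔0): L: 1 → 1, ΔL = +0 — ok.
ΔJ = 0, ±1 (not J=0↔0): J: 2 → 1, ΔJ = -1 — ok.

the ΔS = 0 rule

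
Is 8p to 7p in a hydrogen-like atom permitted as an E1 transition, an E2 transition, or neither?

Δl = 1 − 1 = +0; l_i + l_f = 2.
E1 (Δl = ±1): not satisfied.
E2 (Δl = 0,±2, l_i+l_f ≥ 2): satisfied.

E2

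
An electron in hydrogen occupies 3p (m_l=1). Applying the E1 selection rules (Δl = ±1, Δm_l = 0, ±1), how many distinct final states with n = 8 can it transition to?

4

E1 requires Δl = ±1, so l_f ∈ {0, 2}; with 0 ≤ l_f ≤ n_f−1 = 7, the allowed l_f values are {0, 2}.
For l_f = 0: m_f ∈ {m_i−1, m_i, m_i+1} ∩ [−0, 0] = {0} → 1 state.
For l_f = 2: m_f ∈ {m_i−1, m_i, m_i+1} ∩ [−2, 2] = {0, 1, 2} → 3 states.
Total: 4.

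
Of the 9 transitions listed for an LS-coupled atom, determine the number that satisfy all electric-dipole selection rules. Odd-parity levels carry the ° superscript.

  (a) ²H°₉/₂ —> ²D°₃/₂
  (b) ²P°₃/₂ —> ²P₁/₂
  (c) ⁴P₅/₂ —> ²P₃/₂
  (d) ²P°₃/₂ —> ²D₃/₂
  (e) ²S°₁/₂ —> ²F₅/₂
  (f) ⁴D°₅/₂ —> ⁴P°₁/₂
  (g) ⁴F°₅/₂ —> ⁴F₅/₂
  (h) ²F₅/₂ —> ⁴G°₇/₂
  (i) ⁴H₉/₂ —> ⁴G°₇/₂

(a) forbidden (parity, ΔL, ΔJ fail)
(b) allowed
(c) forbidden (parity, ΔS fail)
(d) allowed
(e) forbidden (ΔL, ΔJ fail)
(f) forbidden (parity, ΔJ fail)
(g) allowed
(h) forbidden (ΔS fails)
(i) allowed
Total allowed: 4 of 9.

4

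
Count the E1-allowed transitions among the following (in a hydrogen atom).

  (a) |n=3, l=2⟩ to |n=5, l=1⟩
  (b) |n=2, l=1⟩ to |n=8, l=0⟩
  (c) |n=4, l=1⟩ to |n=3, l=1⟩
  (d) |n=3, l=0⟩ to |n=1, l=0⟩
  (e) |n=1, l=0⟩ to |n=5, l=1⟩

3

(a) allowed
(b) allowed
(c) forbidden — Δl = +0 (E1 requires Δl = ±1)
(d) forbidden — Δl = +0 (E1 requires Δl = ±1)
(e) allowed
Total allowed: 3 of 5.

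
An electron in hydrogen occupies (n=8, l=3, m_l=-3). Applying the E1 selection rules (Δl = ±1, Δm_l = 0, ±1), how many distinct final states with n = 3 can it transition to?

1

E1 requires Δl = ±1, so l_f ∈ {2, 4}; with 0 ≤ l_f ≤ n_f−1 = 2, the allowed l_f values are {2}.
For l_f = 2: m_f ∈ {m_i−1, m_i, m_i+1} ∩ [−2, 2] = {-2} → 1 state.
Total: 1.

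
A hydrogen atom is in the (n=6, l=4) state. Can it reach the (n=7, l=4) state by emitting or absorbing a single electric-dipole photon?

Initial l = 4, final l = 4, so Δl = +0. E1 requires Δl = ±1: fails.
The transition is electric-dipole forbidden.

forbidden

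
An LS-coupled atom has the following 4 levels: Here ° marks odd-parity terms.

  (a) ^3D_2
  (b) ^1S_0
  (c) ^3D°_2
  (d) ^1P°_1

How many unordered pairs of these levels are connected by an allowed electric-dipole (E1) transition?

(a)–(b): forbidden (parity, ΔS, ΔL, ΔJ).
(a)–(c): allowed.
(a)–(d): forbidden (ΔS).
(b)–(c): forbidden (ΔS, ΔL, ΔJ).
(b)–(d): allowed.
(c)–(d): forbidden (parity, ΔS).
Allowed pairs: 2 of 6.

2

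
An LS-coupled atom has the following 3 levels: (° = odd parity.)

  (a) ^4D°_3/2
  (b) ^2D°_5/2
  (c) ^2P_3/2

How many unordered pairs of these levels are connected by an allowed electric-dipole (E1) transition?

(a)–(b): forbidden (parity, ΔS).
(a)–(c): forbidden (ΔS).
(b)–(c): allowed.
Allowed pairs: 1 of 3.

1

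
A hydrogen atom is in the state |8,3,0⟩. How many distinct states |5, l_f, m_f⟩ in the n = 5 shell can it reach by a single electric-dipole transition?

E1 requires Δl = ±1, so l_f ∈ {2, 4}; with 0 ≤ l_f ≤ n_f−1 = 4, the allowed l_f values are {2, 4}.
For l_f = 2: m_f ∈ {m_i−1, m_i, m_i+1} ∩ [−2, 2] = {-1, 0, 1} → 3 states.
For l_f = 4: m_f ∈ {m_i−1, m_i, m_i+1} ∩ [−4, 4] = {-1, 0, 1} → 3 states.
Total: 6.

6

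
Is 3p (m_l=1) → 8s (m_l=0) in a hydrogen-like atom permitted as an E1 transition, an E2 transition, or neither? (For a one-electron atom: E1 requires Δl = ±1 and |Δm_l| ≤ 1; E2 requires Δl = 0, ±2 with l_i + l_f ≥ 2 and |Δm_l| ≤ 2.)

Δl = 0 − 1 = -1; l_i + l_f = 1.
Δm_l = -1.
E1 (Δl = ±1, |Δm_l| ≤ 1): satisfied.
E2 (Δl = 0,±2, l_i+l_f ≥ 2, |Δm_l| ≤ 2): not satisfied.

E1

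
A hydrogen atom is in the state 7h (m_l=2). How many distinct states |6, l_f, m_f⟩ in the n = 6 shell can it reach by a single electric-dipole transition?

3

E1 requires Δl = ±1, so l_f ∈ {4, 6}; with 0 ≤ l_f ≤ n_f−1 = 5, the allowed l_f values are {4}.
For l_f = 4: m_f ∈ {m_i−1, m_i, m_i+1} ∩ [−4, 4] = {1, 2, 3} → 3 states.
Total: 3.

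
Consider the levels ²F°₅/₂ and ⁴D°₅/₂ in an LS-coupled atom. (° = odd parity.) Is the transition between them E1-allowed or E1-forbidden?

forbidden

Initial level: S=1/2, L=3, J=5/2, parity odd. Final level: S=3/2, L=2, J=5/2, parity odd.
ΔS = 0: S: 1/2 → 3/2 — fails.
ΔJ = 0, ±1 (not J=0↔0): J: 5/2 → 5/2, ΔJ = +0 — passes.
ΔL = 0, ±1 (not L=0↔0): L: 3 → 2, ΔL = -1 — passes.
Parity must change: odd → odd — fails.
Rule(s) violated: parity, ΔS.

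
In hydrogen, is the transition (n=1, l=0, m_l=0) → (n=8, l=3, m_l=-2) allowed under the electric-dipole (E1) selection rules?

Initial l = 0, final l = 3, so Δl = +3. E1 requires Δl = ±1: ✗.
Δm_l = -2 − (0) = -2. E1 requires Δm_l = 0, ±1: ✗.
The transition is electric-dipole forbidden.

forbidden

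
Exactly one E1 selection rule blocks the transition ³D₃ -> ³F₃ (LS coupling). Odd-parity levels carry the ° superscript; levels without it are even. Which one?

Parity must change: even → even — fails.
ΔS = 0: S: 1 → 1 — ok.
ΔL = 0, ±1 (not L=0↔0): L: 2 → 3, ΔL = +1 — ok.
ΔJ = 0, ±1 (not J=0↔0): J: 3 → 3, ΔJ = +0 — ok.

parity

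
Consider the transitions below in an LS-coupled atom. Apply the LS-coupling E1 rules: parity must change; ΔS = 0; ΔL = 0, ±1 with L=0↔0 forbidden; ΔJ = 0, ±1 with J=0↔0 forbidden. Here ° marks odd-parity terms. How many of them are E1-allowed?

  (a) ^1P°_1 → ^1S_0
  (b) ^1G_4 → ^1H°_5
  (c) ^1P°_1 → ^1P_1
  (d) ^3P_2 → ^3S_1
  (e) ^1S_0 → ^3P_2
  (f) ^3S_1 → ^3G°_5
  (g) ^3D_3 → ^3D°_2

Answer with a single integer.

(a) allowed
(b) allowed
(c) allowed
(d) forbidden (parity fails)
(e) forbidden (parity, ΔS, ΔJ fail)
(f) forbidden (ΔL, ΔJ fail)
(g) allowed
Total allowed: 4 of 7.

4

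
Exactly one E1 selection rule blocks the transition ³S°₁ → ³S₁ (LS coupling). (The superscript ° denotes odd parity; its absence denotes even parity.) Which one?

the L=0 ↔ L=0 exclusion

Initial level: S=1, L=0, J=1, parity odd. Final level: S=1, L=0, J=1, parity even.
Parity must change: odd → even — ✓.
ΔS = 0: S: 1 → 1 — ✓.
ΔL = 0, ±1 (not L=0↔0): L: 0 → 0, ΔL = +0 — ✗.
ΔJ = 0, ±1 (not J=0↔0): J: 1 → 1, ΔJ = +0 — ✓.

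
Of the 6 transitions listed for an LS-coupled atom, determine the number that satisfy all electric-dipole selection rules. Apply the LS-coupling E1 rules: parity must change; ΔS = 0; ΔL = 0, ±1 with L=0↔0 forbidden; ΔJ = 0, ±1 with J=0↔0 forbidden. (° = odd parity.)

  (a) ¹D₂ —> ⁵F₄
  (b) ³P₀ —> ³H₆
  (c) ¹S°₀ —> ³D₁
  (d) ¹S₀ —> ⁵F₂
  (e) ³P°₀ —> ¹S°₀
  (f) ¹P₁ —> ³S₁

(a) forbidden (parity, ΔS, ΔJ fail)
(b) forbidden (parity, ΔL, ΔJ fail)
(c) forbidden (ΔS, ΔL fail)
(d) forbidden (parity, ΔS, ΔL, ΔJ fail)
(e) forbidden (parity, ΔS, ΔJ fail)
(f) forbidden (parity, ΔS fail)
Total allowed: 0 of 6.

0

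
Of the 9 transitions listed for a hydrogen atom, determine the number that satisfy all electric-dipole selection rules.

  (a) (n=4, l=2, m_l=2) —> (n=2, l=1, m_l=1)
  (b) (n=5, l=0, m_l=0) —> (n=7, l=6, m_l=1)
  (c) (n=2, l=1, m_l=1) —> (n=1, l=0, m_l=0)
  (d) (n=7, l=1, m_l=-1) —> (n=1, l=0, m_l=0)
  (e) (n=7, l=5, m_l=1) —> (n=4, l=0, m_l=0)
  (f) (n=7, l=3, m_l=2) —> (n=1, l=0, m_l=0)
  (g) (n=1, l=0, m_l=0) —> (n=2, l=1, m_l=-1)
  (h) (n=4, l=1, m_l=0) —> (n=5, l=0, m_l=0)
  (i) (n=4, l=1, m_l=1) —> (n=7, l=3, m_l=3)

(a) allowed
(b) forbidden — Δl = +6 (E1 requires Δl = ±1)
(c) allowed
(d) allowed
(e) forbidden — Δl = -5 (E1 requires Δl = ±1)
(f) forbidden — Δl = -3 (E1 requires Δl = ±1); Δm_l = -2 (E1 requires Δm_l = 0, ±1)
(g) allowed
(h) allowed
(i) forbidden — Δl = +2 (E1 requires Δl = ±1); Δm_l = +2 (E1 requires Δm_l = 0, ±1)
Total allowed: 5 of 9.

5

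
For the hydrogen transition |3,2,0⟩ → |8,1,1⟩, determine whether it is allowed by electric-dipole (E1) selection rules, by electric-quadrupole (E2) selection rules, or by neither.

E1

Δl = 1 − 2 = -1; l_i + l_f = 3.
Δm_l = +1.
E1 (Δl = ±1, |Δm_l| ≤ 1): satisfied.
E2 (Δl = 0,±2, l_i+l_f ≥ 2, |Δm_l| ≤ 2): not satisfied.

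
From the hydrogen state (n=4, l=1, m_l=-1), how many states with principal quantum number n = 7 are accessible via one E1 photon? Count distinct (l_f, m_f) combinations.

4

E1 requires Δl = ±1, so l_f ∈ {0, 2}; with 0 ≤ l_f ≤ n_f−1 = 6, the allowed l_f values are {0, 2}.
For l_f = 0: m_f ∈ {m_i−1, m_i, m_i+1} ∩ [−0, 0] = {0} → 1 state.
For l_f = 2: m_f ∈ {m_i−1, m_i, m_i+1} ∩ [−2, 2] = {-2, -1, 0} → 3 states.
Total: 4.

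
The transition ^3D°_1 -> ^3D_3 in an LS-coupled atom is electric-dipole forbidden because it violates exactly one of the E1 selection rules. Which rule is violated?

ΔS = 0: S: 1 → 1 — passes.
ΔL = 0, ±1 (not L=0↔0): L: 2 → 2, ΔL = +0 — passes.
ΔJ = 0, ±1 (not J=0↔0): J: 1 → 3, ΔJ = +2 — fails.
Parity must change: odd → even — passes.

the ΔJ = 0, ±1 rule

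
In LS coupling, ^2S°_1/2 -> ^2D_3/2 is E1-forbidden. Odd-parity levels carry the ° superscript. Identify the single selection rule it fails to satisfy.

Initial level: S=1/2, L=0, J=1/2, parity odd. Final level: S=1/2, L=2, J=3/2, parity even.
ΔL = 0, ±1 (not L=0↔0): L: 0 → 2, ΔL = +2 — violated.
ΔS = 0: S: 1/2 → 1/2 — satisfied.
Parity must change: odd → even — satisfied.
ΔJ = 0, ±1 (not J=0↔0): J: 1/2 → 3/2, ΔJ = +1 — satisfied.

the ΔL = 0, ±1 rule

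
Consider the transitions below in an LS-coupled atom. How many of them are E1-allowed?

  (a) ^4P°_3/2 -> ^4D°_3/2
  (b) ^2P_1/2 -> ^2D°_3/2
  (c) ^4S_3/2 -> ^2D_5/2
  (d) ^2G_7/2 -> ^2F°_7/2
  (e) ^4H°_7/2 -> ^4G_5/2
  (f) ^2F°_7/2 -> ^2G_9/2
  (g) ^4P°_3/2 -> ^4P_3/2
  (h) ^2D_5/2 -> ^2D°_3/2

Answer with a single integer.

(a) forbidden (parity fails)
(b) allowed
(c) forbidden (parity, ΔS, ΔL fail)
(d) allowed
(e) allowed
(f) allowed
(g) allowed
(h) allowed
Total allowed: 6 of 8.

6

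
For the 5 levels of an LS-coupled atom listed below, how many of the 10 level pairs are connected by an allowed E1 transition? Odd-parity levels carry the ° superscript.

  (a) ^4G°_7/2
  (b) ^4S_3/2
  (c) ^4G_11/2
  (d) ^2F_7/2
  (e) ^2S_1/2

0

(a)–(b): forbidden (ΔL, ΔJ).
(a)–(c): forbidden (ΔJ).
(a)–(d): forbidden (ΔS).
(a)–(e): forbidden (ΔS, ΔL, ΔJ).
(b)–(c): forbidden (parity, ΔL, ΔJ).
(b)–(d): forbidden (parity, ΔS, ΔL, ΔJ).
(b)–(e): forbidden (parity, ΔS, ΔL).
(c)–(d): forbidden (parity, ΔS, ΔJ).
(c)–(e): forbidden (parity, ΔS, ΔL, ΔJ).
(d)–(e): forbidden (parity, ΔL, ΔJ).
Allowed pairs: 0 of 10.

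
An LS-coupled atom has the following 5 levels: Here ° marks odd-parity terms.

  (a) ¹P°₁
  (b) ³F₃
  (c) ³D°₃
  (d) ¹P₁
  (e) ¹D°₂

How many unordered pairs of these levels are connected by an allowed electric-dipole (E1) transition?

(a)–(b): forbidden (ΔS, ΔL, ΔJ).
(a)–(c): forbidden (parity, ΔS, ΔJ).
(a)–(d): allowed.
(a)–(e): forbidden (parity).
(b)–(c): allowed.
(b)–(d): forbidden (parity, ΔS, ΔL, ΔJ).
(b)–(e): forbidden (ΔS).
(c)–(d): forbidden (ΔS, ΔJ).
(c)–(e): forbidden (parity, ΔS).
(d)–(e): allowed.
Allowed pairs: 3 of 10.

3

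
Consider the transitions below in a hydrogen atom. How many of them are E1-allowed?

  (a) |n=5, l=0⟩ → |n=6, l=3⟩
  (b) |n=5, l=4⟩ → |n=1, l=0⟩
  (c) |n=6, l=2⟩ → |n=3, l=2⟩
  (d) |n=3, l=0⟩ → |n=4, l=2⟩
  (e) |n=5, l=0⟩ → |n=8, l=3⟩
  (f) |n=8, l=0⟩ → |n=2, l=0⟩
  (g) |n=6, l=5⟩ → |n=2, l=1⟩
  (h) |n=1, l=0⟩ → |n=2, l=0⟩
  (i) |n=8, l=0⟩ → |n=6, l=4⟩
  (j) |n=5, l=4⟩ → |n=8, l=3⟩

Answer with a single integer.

(a) forbidden — Δl = +3 (E1 requires Δl = ±1)
(b) forbidden — Δl = -4 (E1 requires Δl = ±1)
(c) forbidden — Δl = +0 (E1 requires Δl = ±1)
(d) forbidden — Δl = +2 (E1 requires Δl = ±1)
(e) forbidden — Δl = +3 (E1 requires Δl = ±1)
(f) forbidden — Δl = +0 (E1 requires Δl = ±1)
(g) forbidden — Δl = -4 (E1 requires Δl = ±1)
(h) forbidden — Δl = +0 (E1 requires Δl = ±1)
(i) forbidden — Δl = +4 (E1 requires Δl = ±1)
(j) allowed
Total allowed: 1 of 10.

1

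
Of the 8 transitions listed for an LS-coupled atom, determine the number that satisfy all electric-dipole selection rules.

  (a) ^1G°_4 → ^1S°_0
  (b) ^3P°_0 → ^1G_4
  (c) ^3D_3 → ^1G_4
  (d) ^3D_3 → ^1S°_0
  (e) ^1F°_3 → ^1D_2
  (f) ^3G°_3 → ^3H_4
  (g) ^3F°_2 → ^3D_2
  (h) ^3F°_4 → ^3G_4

4

(a) forbidden (parity, ΔL, ΔJ fail)
(b) forbidden (ΔS, ΔL, ΔJ fail)
(c) forbidden (parity, ΔS, ΔL fail)
(d) forbidden (ΔS, ΔL, ΔJ fail)
(e) allowed
(f) allowed
(g) allowed
(h) allowed
Total allowed: 4 of 8.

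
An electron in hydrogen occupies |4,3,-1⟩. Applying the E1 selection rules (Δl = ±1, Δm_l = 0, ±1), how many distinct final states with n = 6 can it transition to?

6

E1 requires Δl = ±1, so l_f ∈ {2, 4}; with 0 ≤ l_f ≤ n_f−1 = 5, the allowed l_f values are {2, 4}.
For l_f = 2: m_f ∈ {m_i−1, m_i, m_i+1} ∩ [−2, 2] = {-2, -1, 0} → 3 states.
For l_f = 4: m_f ∈ {m_i−1, m_i, m_i+1} ∩ [−4, 4] = {-2, -1, 0} → 3 states.
Total: 6.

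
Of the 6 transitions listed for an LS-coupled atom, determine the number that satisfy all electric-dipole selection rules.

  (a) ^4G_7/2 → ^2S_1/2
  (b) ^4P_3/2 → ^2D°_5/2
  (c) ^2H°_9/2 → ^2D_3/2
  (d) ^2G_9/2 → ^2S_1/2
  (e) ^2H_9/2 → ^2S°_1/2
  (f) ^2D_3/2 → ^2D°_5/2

(a) forbidden (parity, ΔS, ΔL, ΔJ fail)
(b) forbidden (ΔS fails)
(c) forbidden (ΔL, ΔJ fail)
(d) forbidden (parity, ΔL, ΔJ fail)
(e) forbidden (ΔL, ΔJ fail)
(f) allowed
Total allowed: 1 of 6.

1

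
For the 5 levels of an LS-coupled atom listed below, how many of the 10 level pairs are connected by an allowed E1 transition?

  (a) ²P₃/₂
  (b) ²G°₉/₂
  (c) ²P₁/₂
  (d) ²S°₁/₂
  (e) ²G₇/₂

(a)–(b): forbidden (ΔL, ΔJ).
(a)–(c): forbidden (parity).
(a)–(d): allowed.
(a)–(e): forbidden (parity, ΔL, ΔJ).
(b)–(c): forbidden (ΔL, ΔJ).
(b)–(d): forbidden (parity, ΔL, ΔJ).
(b)–(e): allowed.
(c)–(d): allowed.
(c)–(e): forbidden (parity, ΔL, ΔJ).
(d)–(e): forbidden (ΔL, ΔJ).
Allowed pairs: 3 of 10.

3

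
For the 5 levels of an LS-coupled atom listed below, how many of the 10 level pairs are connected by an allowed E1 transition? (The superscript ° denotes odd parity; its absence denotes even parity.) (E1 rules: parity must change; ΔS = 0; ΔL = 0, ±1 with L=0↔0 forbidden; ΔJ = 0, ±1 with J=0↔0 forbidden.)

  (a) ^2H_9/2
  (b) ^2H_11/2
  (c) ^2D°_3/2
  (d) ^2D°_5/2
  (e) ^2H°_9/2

2

(a)–(b): forbidden (parity).
(a)–(c): forbidden (ΔL, ΔJ).
(a)–(d): forbidden (ΔL, ΔJ).
(a)–(e): allowed.
(b)–(c): forbidden (ΔL, ΔJ).
(b)–(d): forbidden (ΔL, ΔJ).
(b)–(e): allowed.
(c)–(d): forbidden (parity).
(c)–(e): forbidden (parity, ΔL, ΔJ).
(d)–(e): forbidden (parity, ΔL, ΔJ).
Allowed pairs: 2 of 10.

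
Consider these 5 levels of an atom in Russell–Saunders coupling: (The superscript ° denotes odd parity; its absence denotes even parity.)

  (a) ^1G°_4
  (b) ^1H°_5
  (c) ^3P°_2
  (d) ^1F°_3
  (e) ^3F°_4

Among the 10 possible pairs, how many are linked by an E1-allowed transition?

(a)–(b): forbidden (parity).
(a)–(c): forbidden (parity, ΔS, ΔL, ΔJ).
(a)–(d): forbidden (parity).
(a)–(e): forbidden (parity, ΔS).
(b)–(c): forbidden (parity, ΔS, ΔL, ΔJ).
(b)–(d): forbidden (parity, ΔL, ΔJ).
(b)–(e): forbidden (parity, ΔS, ΔL).
(c)–(d): forbidden (parity, ΔS, ΔL).
(c)–(e): forbidden (parity, ΔL, ΔJ).
(d)–(e): forbidden (parity, ΔS).
Allowed pairs: 0 of 10.

0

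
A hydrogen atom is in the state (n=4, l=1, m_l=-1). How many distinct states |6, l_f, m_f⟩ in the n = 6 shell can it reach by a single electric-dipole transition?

E1 requires Δl = ±1, so l_f ∈ {0, 2}; with 0 ≤ l_f ≤ n_f−1 = 5, the allowed l_f values are {0, 2}.
For l_f = 0: m_f ∈ {m_i−1, m_i, m_i+1} ∩ [−0, 0] = {0} → 1 state.
For l_f = 2: m_f ∈ {m_i−1, m_i, m_i+1} ∩ [−2, 2] = {-2, -1, 0} → 3 states.
Total: 4.

4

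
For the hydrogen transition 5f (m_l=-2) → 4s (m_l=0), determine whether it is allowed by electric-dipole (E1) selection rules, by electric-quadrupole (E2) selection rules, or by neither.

Δl = 0 − 3 = -3; l_i + l_f = 3.
Δm_l = +2.
E1 (Δl = ±1, |Δm_l| ≤ 1): not satisfied.
E2 (Δl = 0,±2, l_i+l_f ≥ 2, |Δm_l| ≤ 2): not satisfied.

neither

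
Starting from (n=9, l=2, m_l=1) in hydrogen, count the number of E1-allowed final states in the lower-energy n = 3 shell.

E1 requires Δl = ±1, so l_f ∈ {1, 3}; with 0 ≤ l_f ≤ n_f−1 = 2, the allowed l_f values are {1}.
For l_f = 1: m_f ∈ {m_i−1, m_i, m_i+1} ∩ [−1, 1] = {0, 1} → 2 states.
Total: 2.

2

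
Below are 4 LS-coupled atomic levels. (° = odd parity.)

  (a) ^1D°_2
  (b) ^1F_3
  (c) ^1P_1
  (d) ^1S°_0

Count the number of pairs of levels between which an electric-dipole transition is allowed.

3

(a)–(b): allowed.
(a)–(c): allowed.
(a)–(d): forbidden (parity, ΔL, ΔJ).
(b)–(c): forbidden (parity, ΔL, ΔJ).
(b)–(d): forbidden (ΔL, ΔJ).
(c)–(d): allowed.
Allowed pairs: 3 of 6.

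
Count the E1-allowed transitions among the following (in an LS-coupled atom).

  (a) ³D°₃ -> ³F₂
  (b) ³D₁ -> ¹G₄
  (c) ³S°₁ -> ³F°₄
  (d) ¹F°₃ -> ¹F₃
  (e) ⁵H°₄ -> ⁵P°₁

(a) allowed
(b) forbidden (parity, ΔS, ΔL, ΔJ fail)
(c) forbidden (parity, ΔL, ΔJ fail)
(d) allowed
(e) forbidden (parity, ΔL, ΔJ fail)
Total allowed: 2 of 5.

2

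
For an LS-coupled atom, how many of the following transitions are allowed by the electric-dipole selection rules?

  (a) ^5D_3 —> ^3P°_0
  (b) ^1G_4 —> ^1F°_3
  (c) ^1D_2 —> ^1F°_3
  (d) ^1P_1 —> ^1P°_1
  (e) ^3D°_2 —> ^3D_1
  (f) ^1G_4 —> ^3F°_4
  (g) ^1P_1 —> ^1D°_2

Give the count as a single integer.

5

(a) forbidden (ΔS, ΔJ fail)
(b) allowed
(c) allowed
(d) allowed
(e) allowed
(f) forbidden (ΔS fails)
(g) allowed
Total allowed: 5 of 7.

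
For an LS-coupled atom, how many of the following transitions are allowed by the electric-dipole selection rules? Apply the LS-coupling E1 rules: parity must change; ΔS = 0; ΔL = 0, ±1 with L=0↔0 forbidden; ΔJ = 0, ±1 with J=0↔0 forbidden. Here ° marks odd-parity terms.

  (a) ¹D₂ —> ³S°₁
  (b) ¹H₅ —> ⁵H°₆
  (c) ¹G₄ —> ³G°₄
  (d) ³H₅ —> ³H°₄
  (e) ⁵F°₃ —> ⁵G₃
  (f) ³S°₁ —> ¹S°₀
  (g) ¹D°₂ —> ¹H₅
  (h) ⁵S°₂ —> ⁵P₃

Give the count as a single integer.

3

(a) forbidden (ΔS, ΔL fail)
(b) forbidden (ΔS fails)
(c) forbidden (ΔS fails)
(d) allowed
(e) allowed
(f) forbidden (parity, ΔS, ΔL fail)
(g) forbidden (ΔL, ΔJ fail)
(h) allowed
Total allowed: 3 of 8.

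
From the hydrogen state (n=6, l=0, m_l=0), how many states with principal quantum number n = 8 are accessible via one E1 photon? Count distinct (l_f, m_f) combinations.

3

E1 requires Δl = ±1, so l_f ∈ {-1, 1}; with 0 ≤ l_f ≤ n_f−1 = 7, the allowed l_f values are {1}.
For l_f = 1: m_f ∈ {m_i−1, m_i, m_i+1} ∩ [−1, 1] = {-1, 0, 1} → 3 states.
Total: 3.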